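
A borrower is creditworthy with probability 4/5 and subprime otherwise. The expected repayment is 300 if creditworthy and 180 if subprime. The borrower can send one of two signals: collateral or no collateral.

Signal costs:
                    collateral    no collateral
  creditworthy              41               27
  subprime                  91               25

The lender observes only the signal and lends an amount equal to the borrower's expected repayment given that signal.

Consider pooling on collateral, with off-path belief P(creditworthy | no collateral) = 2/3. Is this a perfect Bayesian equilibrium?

No

At the pooled signal (collateral) the lender holds the prior 4/5 and pays 4/5·300 + 1/5·180 = 276. Off-path (no collateral) belief 2/3 gives 2/3·300 + 1/3·180 = 260.
Creditworthy: collateral gives 276 − 41 = 235; no collateral gives 260 − 27 = 233. Stays. ✓
Subprime: collateral gives 276 − 91 = 185; no collateral gives 260 − 25 = 235. Deviates. ✗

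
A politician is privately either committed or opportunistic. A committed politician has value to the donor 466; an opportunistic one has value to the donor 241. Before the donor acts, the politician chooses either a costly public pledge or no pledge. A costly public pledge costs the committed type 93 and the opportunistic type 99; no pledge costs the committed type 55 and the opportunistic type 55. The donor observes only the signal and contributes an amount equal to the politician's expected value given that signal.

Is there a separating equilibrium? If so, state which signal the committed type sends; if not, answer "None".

None

Try committed → pledge, opportunistic → no pledge:
  Under separation the donor infers type exactly: pledge → committed (pays 466), no pledge → opportunistic (pays 241).
  Committed: pledge gives 466 − 93 = 373; no pledge gives 241 − 55 = 186. No deviation. ✓
  Opportunistic: no pledge gives 241 − 55 = 186; pledge gives 466 − 99 = 367. Would deviate. ✗
Try committed → no pledge, opportunistic → pledge:
  Under separation the donor infers type exactly: no pledge → committed (pays 466), pledge → opportunistic (pays 241).
  Committed: no pledge gives 466 − 55 = 411; pledge gives 241 − 93 = 148. No deviation. ✓
  Opportunistic: pledge gives 241 − 99 = 142; no pledge gives 466 − 55 = 411. Would deviate. ✗
Neither assignment is incentive-compatible.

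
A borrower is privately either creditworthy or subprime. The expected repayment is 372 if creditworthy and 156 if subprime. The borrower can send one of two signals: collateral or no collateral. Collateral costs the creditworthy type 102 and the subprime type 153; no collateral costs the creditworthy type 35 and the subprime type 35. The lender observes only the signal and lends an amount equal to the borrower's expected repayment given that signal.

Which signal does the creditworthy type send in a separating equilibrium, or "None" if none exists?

None

Try creditworthy → collateral, subprime → no collateral:
  If types separate, collateral earns payment 372 and no collateral earns 156.
  Creditworthy: collateral gives 372 − 102 = 270; no collateral gives 156 − 35 = 121. No deviation. ✓
  Subprime: no collateral gives 156 − 35 = 121; collateral gives 372 − 153 = 219. Would deviate. ✗
Try creditworthy → no collateral, subprime → collateral:
  If types separate, no collateral earns payment 372 and collateral earns 156.
  Creditworthy: no collateral gives 372 − 35 = 337; collateral gives 156 − 102 = 54. No deviation. ✓
  Subprime: collateral gives 156 − 153 = 3; no collateral gives 372 − 35 = 337. Would deviate. ✗
Neither assignment is incentive-compatible.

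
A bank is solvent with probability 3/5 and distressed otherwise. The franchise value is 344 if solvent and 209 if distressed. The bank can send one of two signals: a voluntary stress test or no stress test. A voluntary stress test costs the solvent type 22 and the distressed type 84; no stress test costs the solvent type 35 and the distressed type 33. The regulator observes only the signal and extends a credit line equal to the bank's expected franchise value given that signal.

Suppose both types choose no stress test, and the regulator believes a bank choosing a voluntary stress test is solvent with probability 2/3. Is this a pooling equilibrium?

No

At the pooled signal (no stress test) the regulator holds the prior 3/5 and pays 3/5·344 + 2/5·209 = 290. Off-path (stress test) belief 2/3 gives 2/3·344 + 1/3·209 = 299.
Solvent: no stress test gives 290 − 35 = 255; stress test gives 299 − 22 = 277. Deviates. ✗
Distressed: no stress test gives 290 − 33 = 257; stress test gives 299 − 84 = 215. Stays. ✓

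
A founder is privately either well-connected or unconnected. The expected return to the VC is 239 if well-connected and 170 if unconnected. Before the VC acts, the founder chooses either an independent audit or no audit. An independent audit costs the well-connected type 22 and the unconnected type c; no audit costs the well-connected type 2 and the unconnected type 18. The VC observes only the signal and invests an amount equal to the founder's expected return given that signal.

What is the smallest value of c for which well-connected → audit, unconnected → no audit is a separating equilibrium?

Under separation: audit → well-connected (pays 239); no audit → unconnected (pays 170).
Well-connected: 239 − 22 = 217 ≥ 170 − 2 = 168. Holds regardless of c. ✓
Unconnected: 170 − 18 ≥ 239 − c, so c ≥ 239 − 152 = 87.

87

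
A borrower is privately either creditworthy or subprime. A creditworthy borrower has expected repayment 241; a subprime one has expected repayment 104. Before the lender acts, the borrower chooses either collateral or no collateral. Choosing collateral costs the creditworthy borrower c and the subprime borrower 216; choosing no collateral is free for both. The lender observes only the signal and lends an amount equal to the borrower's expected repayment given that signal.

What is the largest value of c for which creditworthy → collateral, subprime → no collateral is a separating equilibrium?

Under separation: collateral → creditworthy (pays 241); no collateral → subprime (pays 104).
Subprime: 104 − 0 = 104 ≥ 241 − 216 = 25. Holds regardless of c. ✓
Creditworthy: 241 − c ≥ 104 − 0, so c ≤ 241 − 104 = 137.

137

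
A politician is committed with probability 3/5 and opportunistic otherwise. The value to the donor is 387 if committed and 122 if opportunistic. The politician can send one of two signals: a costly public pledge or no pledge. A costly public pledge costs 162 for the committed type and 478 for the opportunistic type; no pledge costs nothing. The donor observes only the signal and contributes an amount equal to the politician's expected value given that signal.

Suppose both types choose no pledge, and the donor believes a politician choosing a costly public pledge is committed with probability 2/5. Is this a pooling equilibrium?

At the pooled signal (no pledge) the donor holds the prior 3/5 and pays 3/5·387 + 2/5·122 = 281. Off-path (pledge) belief 2/5 gives 2/5·387 + 3/5·122 = 228.
Committed: no pledge gives 281 − 0 = 281; pledge gives 228 − 162 = 66. Stays. ✓
Opportunistic: no pledge gives 281 − 0 = 281; pledge gives 228 − 478 = -250. Stays. ✓

Yes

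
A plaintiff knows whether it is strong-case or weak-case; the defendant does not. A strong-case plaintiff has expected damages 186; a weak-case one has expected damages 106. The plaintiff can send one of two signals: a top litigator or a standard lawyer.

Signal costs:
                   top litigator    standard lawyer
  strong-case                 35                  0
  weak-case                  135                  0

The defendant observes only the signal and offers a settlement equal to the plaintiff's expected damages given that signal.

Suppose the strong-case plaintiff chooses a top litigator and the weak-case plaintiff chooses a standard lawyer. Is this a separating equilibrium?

Yes

If types separate, top litigator earns payment 186 and standard lawyer earns 106.
Strong-case: top litigator gives 186 − 35 = 151; standard lawyer gives 106 − 0 = 106. No deviation. ✓
Weak-case: standard lawyer gives 106 − 0 = 106; top litigator gives 186 − 135 = 51. No deviation. ✓
Both incentive constraints hold.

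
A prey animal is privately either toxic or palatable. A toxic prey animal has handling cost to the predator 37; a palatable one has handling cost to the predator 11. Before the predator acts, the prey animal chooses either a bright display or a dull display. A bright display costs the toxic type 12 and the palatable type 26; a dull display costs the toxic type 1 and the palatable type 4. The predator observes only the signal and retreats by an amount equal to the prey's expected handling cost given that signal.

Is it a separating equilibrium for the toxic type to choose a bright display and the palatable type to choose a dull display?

No

If types separate, bright display earns payment 37 and dull display earns 11.
Toxic: bright display gives 37 − 12 = 25; dull display gives 11 − 1 = 10. No deviation. ✓
Palatable: dull display gives 11 − 4 = 7; bright display gives 37 − 26 = 11. Would deviate. ✗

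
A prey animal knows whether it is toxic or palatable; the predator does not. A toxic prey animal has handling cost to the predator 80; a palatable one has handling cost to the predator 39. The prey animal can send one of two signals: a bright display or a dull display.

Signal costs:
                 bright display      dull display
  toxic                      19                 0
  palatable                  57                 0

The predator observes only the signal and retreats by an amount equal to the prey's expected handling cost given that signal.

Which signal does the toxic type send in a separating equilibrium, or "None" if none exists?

bright display

Try toxic → bright display, palatable → dull display:
  If types separate, bright display earns payment 80 and dull display earns 39.
  Toxic: bright display gives 80 − 19 = 61; dull display gives 39 − 0 = 39. No deviation. ✓
  Palatable: dull display gives 39 − 0 = 39; bright display gives 80 − 57 = 23. No deviation. ✓
Both hold — the toxic type sends bright display.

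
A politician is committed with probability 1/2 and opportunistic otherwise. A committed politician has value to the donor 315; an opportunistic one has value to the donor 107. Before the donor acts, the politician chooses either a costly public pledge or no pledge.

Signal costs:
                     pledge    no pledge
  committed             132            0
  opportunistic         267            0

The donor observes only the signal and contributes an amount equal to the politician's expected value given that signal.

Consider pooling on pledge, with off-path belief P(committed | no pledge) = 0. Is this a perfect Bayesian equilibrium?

At the pooled signal (pledge) the donor holds the prior 1/2 and pays 1/2·315 + 1/2·107 = 211. Off-path (no pledge) belief 0 gives 0·315 + 1·107 = 107.
Committed: pledge gives 211 − 132 = 79; no pledge gives 107 − 0 = 107. Deviates. ✗
Opportunistic: pledge gives 211 − 267 = -56; no pledge gives 107 − 0 = 107. Deviates. ✗

No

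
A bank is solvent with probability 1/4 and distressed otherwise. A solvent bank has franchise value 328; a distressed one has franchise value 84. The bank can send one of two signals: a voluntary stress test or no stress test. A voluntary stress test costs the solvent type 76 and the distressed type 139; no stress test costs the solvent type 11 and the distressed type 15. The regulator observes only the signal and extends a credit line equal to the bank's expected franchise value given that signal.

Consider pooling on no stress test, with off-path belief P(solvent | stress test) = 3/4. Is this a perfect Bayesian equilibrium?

At the pooled signal (no stress test) the regulator holds the prior 1/4 and pays 1/4·328 + 3/4·84 = 145. Off-path (stress test) belief 3/4 gives 3/4·328 + 1/4·84 = 267.
Solvent: no stress test gives 145 − 11 = 134; stress test gives 267 − 76 = 191. Deviates. ✗
Distressed: no stress test gives 145 − 15 = 130; stress test gives 267 − 139 = 128. Stays. ✓

No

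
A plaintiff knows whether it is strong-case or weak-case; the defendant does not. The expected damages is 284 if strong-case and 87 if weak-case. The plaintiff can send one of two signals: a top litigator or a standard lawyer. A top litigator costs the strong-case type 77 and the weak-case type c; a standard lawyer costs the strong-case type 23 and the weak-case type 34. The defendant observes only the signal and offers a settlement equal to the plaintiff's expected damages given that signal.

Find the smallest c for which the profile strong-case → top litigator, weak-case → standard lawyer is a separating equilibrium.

Under separation: top litigator → strong-case (pays 284); standard lawyer → weak-case (pays 87).
Strong-case: 284 − 77 = 207 ≥ 87 − 23 = 64. Holds regardless of c. ✓
Weak-case: 87 − 34 ≥ 284 − c, so c ≥ 284 − 53 = 231.

231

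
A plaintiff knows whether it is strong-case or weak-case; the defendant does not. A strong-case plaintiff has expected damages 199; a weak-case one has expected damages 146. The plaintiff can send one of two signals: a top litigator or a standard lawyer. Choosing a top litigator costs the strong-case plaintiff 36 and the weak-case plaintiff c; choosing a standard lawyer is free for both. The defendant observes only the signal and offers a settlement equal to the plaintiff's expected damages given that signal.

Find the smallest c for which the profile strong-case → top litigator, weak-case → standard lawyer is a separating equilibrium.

53

Under separation: top litigator → strong-case (pays 199); standard lawyer → weak-case (pays 146).
Strong-case: 199 − 36 = 163 ≥ 146 − 0 = 146. Holds regardless of c. ✓
Weak-case: 146 − 0 ≥ 199 − c, so c ≥ 199 − 146 = 53.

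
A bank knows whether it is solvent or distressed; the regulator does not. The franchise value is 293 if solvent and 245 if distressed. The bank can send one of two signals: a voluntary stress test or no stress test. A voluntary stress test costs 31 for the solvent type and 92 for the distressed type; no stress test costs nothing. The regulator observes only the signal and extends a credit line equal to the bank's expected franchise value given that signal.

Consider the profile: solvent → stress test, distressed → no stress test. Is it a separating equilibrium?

Yes

If types separate, stress test earns payment 293 and no stress test earns 245.
Solvent: stress test gives 293 − 31 = 262; no stress test gives 245 − 0 = 245. No deviation. ✓
Distressed: no stress test gives 245 − 0 = 245; stress test gives 293 − 92 = 201. No deviation. ✓
Both incentive constraints hold.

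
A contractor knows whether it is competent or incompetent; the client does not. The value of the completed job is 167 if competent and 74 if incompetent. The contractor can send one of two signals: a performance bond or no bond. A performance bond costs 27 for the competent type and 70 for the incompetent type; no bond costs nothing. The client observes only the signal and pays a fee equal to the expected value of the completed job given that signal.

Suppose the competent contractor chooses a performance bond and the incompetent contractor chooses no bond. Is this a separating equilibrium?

If types separate, bond earns payment 167 and no bond earns 74.
Competent: bond gives 167 − 27 = 140; no bond gives 74 − 0 = 74. No deviation. ✓
Incompetent: no bond gives 74 − 0 = 74; bond gives 167 − 70 = 97. Would deviate. ✗

No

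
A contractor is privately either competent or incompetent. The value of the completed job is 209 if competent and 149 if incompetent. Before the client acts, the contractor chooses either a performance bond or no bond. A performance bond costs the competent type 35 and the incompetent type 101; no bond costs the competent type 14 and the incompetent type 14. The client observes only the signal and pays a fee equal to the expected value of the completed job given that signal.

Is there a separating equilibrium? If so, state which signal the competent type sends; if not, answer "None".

Try competent → bond, incompetent → no bond:
  Under separation the client infers type exactly: bond → competent (pays 209), no bond → incompetent (pays 149).
  Competent: bond gives 209 − 35 = 174; no bond gives 149 − 14 = 135. No deviation. ✓
  Incompetent: no bond gives 149 − 14 = 135; bond gives 209 − 101 = 108. No deviation. ✓
Both hold — the competent type sends bond.

bond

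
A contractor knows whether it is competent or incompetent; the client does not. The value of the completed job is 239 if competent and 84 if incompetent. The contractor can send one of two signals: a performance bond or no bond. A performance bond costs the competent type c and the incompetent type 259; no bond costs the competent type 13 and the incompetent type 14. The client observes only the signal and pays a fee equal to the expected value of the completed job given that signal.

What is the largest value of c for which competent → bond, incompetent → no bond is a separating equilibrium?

Under separation: bond → competent (pays 239); no bond → incompetent (pays 84).
Incompetent: 84 − 14 = 70 ≥ 239 − 259 = -20. Holds regardless of c. ✓
Competent: 239 − c ≥ 84 − 13, so c ≤ 239 − 71 = 168.

168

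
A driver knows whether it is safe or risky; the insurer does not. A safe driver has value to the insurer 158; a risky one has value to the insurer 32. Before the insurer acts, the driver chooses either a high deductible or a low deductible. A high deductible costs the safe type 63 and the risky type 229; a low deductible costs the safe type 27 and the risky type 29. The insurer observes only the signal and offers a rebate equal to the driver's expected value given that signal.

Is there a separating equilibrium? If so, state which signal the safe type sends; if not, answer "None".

Try safe → high deductible, risky → low deductible:
  Under separation the insurer infers type exactly: high deductible → safe (pays 158), low deductible → risky (pays 32).
  Safe: high deductible gives 158 − 63 = 95; low deductible gives 32 − 27 = 5. No deviation. ✓
  Risky: low deductible gives 32 − 29 = 3; high deductible gives 158 − 229 = -71. No deviation. ✓
Both hold — the safe type sends high deductible.

high deductible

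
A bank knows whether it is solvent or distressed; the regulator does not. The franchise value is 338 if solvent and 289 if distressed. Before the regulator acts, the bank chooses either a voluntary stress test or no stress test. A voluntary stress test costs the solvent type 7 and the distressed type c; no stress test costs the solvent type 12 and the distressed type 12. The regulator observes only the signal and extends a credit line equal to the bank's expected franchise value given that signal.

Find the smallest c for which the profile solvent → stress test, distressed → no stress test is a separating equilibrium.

61

Under separation: stress test → solvent (pays 338); no stress test → distressed (pays 289).
Solvent: 338 − 7 = 331 ≥ 289 − 12 = 277. Holds regardless of c. ✓
Distressed: 289 − 12 ≥ 338 − c, so c ≥ 338 − 277 = 61.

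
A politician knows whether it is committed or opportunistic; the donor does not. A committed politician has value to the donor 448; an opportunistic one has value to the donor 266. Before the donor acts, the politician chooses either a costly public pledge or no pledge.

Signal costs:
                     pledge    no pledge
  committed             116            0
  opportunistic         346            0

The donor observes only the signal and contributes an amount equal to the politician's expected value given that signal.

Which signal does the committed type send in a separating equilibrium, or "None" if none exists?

Try committed → pledge, opportunistic → no pledge:
  If types separate, pledge earns payment 448 and no pledge earns 266.
  Committed: pledge gives 448 − 116 = 332; no pledge gives 266 − 0 = 266. No deviation. ✓
  Opportunistic: no pledge gives 266 − 0 = 266; pledge gives 448 − 346 = 102. No deviation. ✓
Both hold — the committed type sends pledge.

pledge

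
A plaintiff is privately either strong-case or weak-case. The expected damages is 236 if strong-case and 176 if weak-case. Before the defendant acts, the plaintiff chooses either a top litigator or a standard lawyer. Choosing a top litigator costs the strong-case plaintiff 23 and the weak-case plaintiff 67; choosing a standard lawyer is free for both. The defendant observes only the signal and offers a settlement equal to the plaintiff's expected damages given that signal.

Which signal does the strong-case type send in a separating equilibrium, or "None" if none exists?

Try strong-case → top litigator, weak-case → standard lawyer:
  Under separation the defendant infers type exactly: top litigator → strong-case (pays 236), standard lawyer → weak-case (pays 176).
  Strong-case: top litigator gives 236 − 23 = 213; standard lawyer gives 176 − 0 = 176. No deviation. ✓
  Weak-case: standard lawyer gives 176 − 0 = 176; top litigator gives 236 − 67 = 169. No deviation. ✓
Both hold — the strong-case type sends top litigator.

top litigator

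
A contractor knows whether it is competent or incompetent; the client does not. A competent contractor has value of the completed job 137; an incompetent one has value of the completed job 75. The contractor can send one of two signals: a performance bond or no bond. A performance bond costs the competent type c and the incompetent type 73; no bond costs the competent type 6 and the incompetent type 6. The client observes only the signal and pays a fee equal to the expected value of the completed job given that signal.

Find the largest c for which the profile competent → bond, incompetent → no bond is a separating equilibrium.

Under separation: bond → competent (pays 137); no bond → incompetent (pays 75).
Incompetent: 75 − 6 = 69 ≥ 137 − 73 = 64. Holds regardless of c. ✓
Competent: 137 − c ≥ 75 − 6, so c ≤ 137 − 69 = 68.

68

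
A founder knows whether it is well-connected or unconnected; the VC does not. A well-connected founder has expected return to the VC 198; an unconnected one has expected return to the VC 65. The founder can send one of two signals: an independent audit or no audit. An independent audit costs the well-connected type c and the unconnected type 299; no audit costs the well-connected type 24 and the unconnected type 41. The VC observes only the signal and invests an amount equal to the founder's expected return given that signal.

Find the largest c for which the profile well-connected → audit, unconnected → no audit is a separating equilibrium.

Under separation: audit → well-connected (pays 198); no audit → unconnected (pays 65).
Unconnected: 65 − 41 = 24 ≥ 198 − 299 = -101. Holds regardless of c. ✓
Well-connected: 198 − c ≥ 65 − 24, so c ≤ 198 − 41 = 157.

157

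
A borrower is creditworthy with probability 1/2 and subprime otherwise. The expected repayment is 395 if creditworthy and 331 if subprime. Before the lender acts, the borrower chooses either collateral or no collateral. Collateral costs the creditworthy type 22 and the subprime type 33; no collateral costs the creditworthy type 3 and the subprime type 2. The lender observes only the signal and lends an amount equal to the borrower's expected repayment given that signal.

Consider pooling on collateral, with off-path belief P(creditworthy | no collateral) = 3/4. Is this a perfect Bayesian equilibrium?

No

At the pooled signal (collateral) the lender holds the prior 1/2 and pays 1/2·395 + 1/2·331 = 363. Off-path (no collateral) belief 3/4 gives 3/4·395 + 1/4·331 = 379.
Creditworthy: collateral gives 363 − 22 = 341; no collateral gives 379 − 3 = 376. Deviates. ✗
Subprime: collateral gives 363 − 33 = 330; no collateral gives 379 − 2 = 377. Deviates. ✗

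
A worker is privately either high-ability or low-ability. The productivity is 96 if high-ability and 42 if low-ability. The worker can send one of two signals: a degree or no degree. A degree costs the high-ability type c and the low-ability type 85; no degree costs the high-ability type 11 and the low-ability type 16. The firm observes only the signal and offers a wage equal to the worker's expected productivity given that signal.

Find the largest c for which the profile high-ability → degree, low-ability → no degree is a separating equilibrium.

Under separation: degree → high-ability (pays 96); no degree → low-ability (pays 42).
Low-ability: 42 − 16 = 26 ≥ 96 − 85 = 11. Holds regardless of c. ✓
High-ability: 96 − c ≥ 42 − 11, so c ≤ 96 − 31 = 65.

65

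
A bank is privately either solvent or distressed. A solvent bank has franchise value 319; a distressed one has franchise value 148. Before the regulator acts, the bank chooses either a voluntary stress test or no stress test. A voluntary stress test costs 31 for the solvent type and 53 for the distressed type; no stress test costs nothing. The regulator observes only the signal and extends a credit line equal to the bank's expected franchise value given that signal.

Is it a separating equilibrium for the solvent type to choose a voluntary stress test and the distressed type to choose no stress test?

No

Under separation the regulator infers type exactly: stress test → solvent (pays 319), no stress test → distressed (pays 148).
Solvent: stress test gives 319 − 31 = 288; no stress test gives 148 − 0 = 148. No deviation. ✓
Distressed: no stress test gives 148 − 0 = 148; stress test gives 319 − 53 = 266. Would deviate. ✗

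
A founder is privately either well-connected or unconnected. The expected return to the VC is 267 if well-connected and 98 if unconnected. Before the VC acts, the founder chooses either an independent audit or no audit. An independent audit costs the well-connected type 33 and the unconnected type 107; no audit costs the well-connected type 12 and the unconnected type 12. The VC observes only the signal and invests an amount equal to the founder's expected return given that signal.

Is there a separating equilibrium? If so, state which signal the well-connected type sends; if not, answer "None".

None

Try well-connected → audit, unconnected → no audit:
  Under separation the VC infers type exactly: audit → well-connected (pays 267), no audit → unconnected (pays 98).
  Well-connected: audit gives 267 − 33 = 234; no audit gives 98 − 12 = 86. No deviation. ✓
  Unconnected: no audit gives 98 − 12 = 86; audit gives 267 − 107 = 160. Would deviate. ✗
Try well-connected → no audit, unconnected → audit:
  Under separation the VC infers type exactly: no audit → well-connected (pays 267), audit → unconnected (pays 98).
  Well-connected: no audit gives 267 − 12 = 255; audit gives 98 − 33 = 65. No deviation. ✓
  Unconnected: audit gives 98 − 107 = -9; no audit gives 267 − 12 = 255. Would deviate. ✗
Neither assignment is incentive-compatible.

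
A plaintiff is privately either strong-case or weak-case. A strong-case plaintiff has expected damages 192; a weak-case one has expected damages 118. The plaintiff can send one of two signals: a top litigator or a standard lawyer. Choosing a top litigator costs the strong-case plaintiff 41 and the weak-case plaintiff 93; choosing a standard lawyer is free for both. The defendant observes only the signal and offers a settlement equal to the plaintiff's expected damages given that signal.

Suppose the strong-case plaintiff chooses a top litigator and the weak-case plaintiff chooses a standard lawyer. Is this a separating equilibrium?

Yes

If types separate, top litigator earns payment 192 and standard lawyer earns 118.
Strong-case: top litigator gives 192 − 41 = 151; standard lawyer gives 118 − 0 = 118. No deviation. ✓
Weak-case: standard lawyer gives 118 − 0 = 118; top litigator gives 192 − 93 = 99. No deviation. ✓
Both incentive constraints hold.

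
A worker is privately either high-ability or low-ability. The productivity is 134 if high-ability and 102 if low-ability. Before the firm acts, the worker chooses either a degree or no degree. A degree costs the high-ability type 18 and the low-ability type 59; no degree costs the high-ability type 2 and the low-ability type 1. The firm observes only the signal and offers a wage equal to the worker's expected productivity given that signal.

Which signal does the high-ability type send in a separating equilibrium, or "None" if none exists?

degree

Try high-ability → degree, low-ability → no degree:
  Under separation the firm infers type exactly: degree → high-ability (pays 134), no degree → low-ability (pays 102).
  High-ability: degree gives 134 − 18 = 116; no degree gives 102 − 2 = 100. No deviation. ✓
  Low-ability: no degree gives 102 − 1 = 101; degree gives 134 − 59 = 75. No deviation. ✓
Both hold — the high-ability type sends degree.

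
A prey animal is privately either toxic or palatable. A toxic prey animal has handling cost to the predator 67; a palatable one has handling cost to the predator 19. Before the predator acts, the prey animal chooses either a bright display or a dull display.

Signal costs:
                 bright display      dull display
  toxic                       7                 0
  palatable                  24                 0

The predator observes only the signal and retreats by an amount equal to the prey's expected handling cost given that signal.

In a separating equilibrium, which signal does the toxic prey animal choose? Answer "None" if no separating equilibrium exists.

Try toxic → bright display, palatable → dull display:
  Under separation the predator infers type exactly: bright display → toxic (pays 67), dull display → palatable (pays 19).
  Toxic: bright display gives 67 − 7 = 60; dull display gives 19 − 0 = 19. No deviation. ✓
  Palatable: dull display gives 19 − 0 = 19; bright display gives 67 − 24 = 43. Would deviate. ✗
Try toxic → dull display, palatable → bright display:
  Under separation the predator infers type exactly: dull display → toxic (pays 67), bright display → palatable (pays 19).
  Toxic: dull display gives 67 − 0 = 67; bright display gives 19 − 7 = 12. No deviation. ✓
  Palatable: bright display gives 19 − 24 = -5; dull display gives 67 − 0 = 67. Would deviate. ✗
Neither assignment is incentive-compatible.

None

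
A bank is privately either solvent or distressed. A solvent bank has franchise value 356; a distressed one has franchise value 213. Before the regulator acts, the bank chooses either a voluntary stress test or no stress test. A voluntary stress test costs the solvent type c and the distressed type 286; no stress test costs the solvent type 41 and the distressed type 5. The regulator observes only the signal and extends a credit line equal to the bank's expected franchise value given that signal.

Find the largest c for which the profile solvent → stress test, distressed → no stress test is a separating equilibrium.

184

Under separation: stress test → solvent (pays 356); no stress test → distressed (pays 213).
Distressed: 213 − 5 = 208 ≥ 356 − 286 = 70. Holds regardless of c. ✓
Solvent: 356 − c ≥ 213 − 41, so c ≤ 356 − 172 = 184.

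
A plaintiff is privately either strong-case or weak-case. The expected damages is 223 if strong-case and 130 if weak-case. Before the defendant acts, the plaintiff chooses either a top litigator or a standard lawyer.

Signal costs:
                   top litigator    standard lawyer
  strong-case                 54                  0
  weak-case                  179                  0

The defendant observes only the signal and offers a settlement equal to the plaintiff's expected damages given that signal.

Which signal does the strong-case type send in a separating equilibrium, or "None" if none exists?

Try strong-case → top litigator, weak-case → standard lawyer:
  If types separate, top litigator earns payment 223 and standard lawyer earns 130.
  Strong-case: top litigator gives 223 − 54 = 169; standard lawyer gives 130 − 0 = 130. No deviation. ✓
  Weak-case: standard lawyer gives 130 − 0 = 130; top litigator gives 223 − 179 = 44. No deviation. ✓
Both hold — the strong-case type sends top litigator.

top litigator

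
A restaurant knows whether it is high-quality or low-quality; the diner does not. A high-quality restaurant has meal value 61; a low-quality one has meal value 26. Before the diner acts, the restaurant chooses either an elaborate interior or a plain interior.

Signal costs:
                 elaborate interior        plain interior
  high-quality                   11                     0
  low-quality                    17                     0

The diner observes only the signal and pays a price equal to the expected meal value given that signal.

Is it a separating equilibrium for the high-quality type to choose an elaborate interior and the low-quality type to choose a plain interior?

No

Under separation the diner infers type exactly: elaborate interior → high-quality (pays 61), plain interior → low-quality (pays 26).
High-quality: elaborate interior gives 61 − 11 = 50; plain interior gives 26 − 0 = 26. No deviation. ✓
Low-quality: plain interior gives 26 − 0 = 26; elaborate interior gives 61 − 17 = 44. Would deviate. ✗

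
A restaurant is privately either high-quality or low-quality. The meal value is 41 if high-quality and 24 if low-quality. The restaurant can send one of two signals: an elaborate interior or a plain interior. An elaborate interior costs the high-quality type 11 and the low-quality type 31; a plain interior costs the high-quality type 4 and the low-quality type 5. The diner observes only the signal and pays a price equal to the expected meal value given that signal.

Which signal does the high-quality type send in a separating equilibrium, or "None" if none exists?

elaborate interior

Try high-quality → elaborate interior, low-quality → plain interior:
  If types separate, elaborate interior earns payment 41 and plain interior earns 24.
  High-quality: elaborate interior gives 41 − 11 = 30; plain interior gives 24 − 4 = 20. No deviation. ✓
  Low-quality: plain interior gives 24 − 5 = 19; elaborate interior gives 41 − 31 = 10. No deviation. ✓
Both hold — the high-quality type sends elaborate interior.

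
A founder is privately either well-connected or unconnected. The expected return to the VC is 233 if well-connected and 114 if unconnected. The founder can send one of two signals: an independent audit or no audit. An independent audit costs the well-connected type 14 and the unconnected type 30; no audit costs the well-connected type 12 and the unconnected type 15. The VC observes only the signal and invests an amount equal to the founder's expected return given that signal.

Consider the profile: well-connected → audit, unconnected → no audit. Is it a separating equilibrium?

Under separation the VC infers type exactly: audit → well-connected (pays 233), no audit → unconnected (pays 114).
Well-connected: audit gives 233 − 14 = 219; no audit gives 114 − 12 = 102. No deviation. ✓
Unconnected: no audit gives 114 − 15 = 99; audit gives 233 − 30 = 203. Would deviate. ✗

No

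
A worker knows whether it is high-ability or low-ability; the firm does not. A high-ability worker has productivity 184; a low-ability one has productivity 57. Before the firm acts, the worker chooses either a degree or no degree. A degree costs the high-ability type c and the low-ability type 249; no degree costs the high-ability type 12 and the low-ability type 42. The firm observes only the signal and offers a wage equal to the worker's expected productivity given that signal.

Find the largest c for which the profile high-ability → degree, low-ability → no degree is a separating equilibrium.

139

Under separation: degree → high-ability (pays 184); no degree → low-ability (pays 57).
Low-ability: 57 − 42 = 15 ≥ 184 − 249 = -65. Holds regardless of c. ✓
High-ability: 184 − c ≥ 57 − 12, so c ≤ 184 − 45 = 139.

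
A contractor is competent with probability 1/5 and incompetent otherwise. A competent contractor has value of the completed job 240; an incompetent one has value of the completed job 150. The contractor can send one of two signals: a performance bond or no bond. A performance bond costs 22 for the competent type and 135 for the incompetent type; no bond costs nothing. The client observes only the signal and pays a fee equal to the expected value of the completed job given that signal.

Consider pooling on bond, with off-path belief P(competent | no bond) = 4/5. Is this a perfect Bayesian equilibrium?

At the pooled signal (bond) the client holds the prior 1/5 and pays 1/5·240 + 4/5·150 = 168. Off-path (no bond) belief 4/5 gives 4/5·240 + 1/5·150 = 222.
Competent: bond gives 168 − 22 = 146; no bond gives 222 − 0 = 222. Deviates. ✗
Incompetent: bond gives 168 − 135 = 33; no bond gives 222 − 0 = 222. Deviates. ✗

No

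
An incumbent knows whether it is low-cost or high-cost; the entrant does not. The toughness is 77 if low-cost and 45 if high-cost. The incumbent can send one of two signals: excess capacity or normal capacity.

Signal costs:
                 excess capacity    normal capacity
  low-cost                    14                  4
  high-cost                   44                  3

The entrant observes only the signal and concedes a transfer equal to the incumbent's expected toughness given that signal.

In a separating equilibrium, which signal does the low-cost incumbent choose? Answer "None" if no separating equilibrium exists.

excess capacity

Try low-cost → excess capacity, high-cost → normal capacity:
  Under separation the entrant infers type exactly: excess capacity → low-cost (pays 77), normal capacity → high-cost (pays 45).
  Low-cost: excess capacity gives 77 − 14 = 63; normal capacity gives 45 − 4 = 41. No deviation. ✓
  High-cost: normal capacity gives 45 − 3 = 42; excess capacity gives 77 − 44 = 33. No deviation. ✓
Both hold — the low-cost type sends excess capacity.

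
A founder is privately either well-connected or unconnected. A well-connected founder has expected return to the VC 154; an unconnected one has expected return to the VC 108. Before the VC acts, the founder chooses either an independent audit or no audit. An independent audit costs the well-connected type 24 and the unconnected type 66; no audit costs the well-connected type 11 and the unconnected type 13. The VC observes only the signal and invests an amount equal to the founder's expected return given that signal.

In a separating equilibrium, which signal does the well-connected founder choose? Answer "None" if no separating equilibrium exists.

audit

Try well-connected → audit, unconnected → no audit:
  If types separate, audit earns payment 154 and no audit earns 108.
  Well-connected: audit gives 154 − 24 = 130; no audit gives 108 − 11 = 97. No deviation. ✓
  Unconnected: no audit gives 108 − 13 = 95; audit gives 154 − 66 = 88. No deviation. ✓
Both hold — the well-connected type sends audit.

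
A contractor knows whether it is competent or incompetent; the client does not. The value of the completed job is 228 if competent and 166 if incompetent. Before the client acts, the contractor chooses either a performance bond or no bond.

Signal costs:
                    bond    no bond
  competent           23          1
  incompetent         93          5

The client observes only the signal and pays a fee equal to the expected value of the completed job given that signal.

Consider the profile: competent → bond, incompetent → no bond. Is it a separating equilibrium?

If types separate, bond earns payment 228 and no bond earns 166.
Competent: bond gives 228 − 23 = 205; no bond gives 166 − 1 = 165. No deviation. ✓
Incompetent: no bond gives 166 − 5 = 161; bond gives 228 − 93 = 135. No deviation. ✓
Neither type gains from mimicking the other.

Yes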